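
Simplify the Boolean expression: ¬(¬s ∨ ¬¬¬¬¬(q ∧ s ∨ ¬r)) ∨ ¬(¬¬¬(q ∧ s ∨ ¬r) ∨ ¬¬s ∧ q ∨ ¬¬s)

¬(¬s ∨ ¬¬¬¬¬(q ∧ s ∨ ¬r)) ∨ ¬(¬¬¬(q ∧ s ∨ ¬r) ∨ ¬¬s ∧ q ∨ ¬¬s)
= s ∧ ¬¬¬¬(q ∧ s ∨ ¬r) ∨ ¬(¬¬¬(q ∧ s ∨ ¬r) ∨ ¬¬s ∧ q ∨ ¬¬s)   [De Morgan]
= s ∧ ¬¬¬¬(q ∧ s ∨ ¬r) ∨ ¬(¬¬¬(q ∧ s ∨ ¬r) ∨ ¬¬s)   [absorption]
= s ∧ ¬¬¬¬(q ∧ s ∨ ¬r) ∨ ¬¬(q ∧ s ∨ ¬r) ∧ ¬s   [De Morgan]
= s ∧ ¬¬(q ∧ s ∨ ¬r) ∨ ¬¬(q ∧ s ∨ ¬r) ∧ ¬s   [double negation]
= ¬¬(q ∧ s ∨ ¬r)   [distribution]
= q ∧ s ∨ ¬r   [double negation]

q ∧ s ∨ ¬r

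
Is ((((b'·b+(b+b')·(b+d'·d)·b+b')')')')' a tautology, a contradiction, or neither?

((((b'·b+(b+b')·(b+d'·d)·b+b')')')')'
= ((b'·b+(b+b')·(b+d'·d)·b+b')')'
= ((b'·b+(b+b')·b·b+b')')'
= ((b'·b+b·b+b')')'
= ((b+b')')'
= b+b'
= 1

tautology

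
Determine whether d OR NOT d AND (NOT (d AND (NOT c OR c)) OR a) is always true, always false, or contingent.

always true

d OR NOT d AND (NOT (d AND (NOT c OR c)) OR a)
= d OR NOT d AND (NOT d OR a)   (complement / identity)
= d OR NOT d   (absorption)
= TRUE   (complement)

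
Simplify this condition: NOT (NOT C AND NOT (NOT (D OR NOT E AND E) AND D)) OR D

NOT (NOT C AND NOT (NOT (D OR NOT E AND E) AND D)) OR D
= C OR NOT (D OR NOT E AND E) AND D OR D   — De Morgan
= C OR NOT D AND D OR D   — complement / identity
= C OR D   — complement / identity

C OR D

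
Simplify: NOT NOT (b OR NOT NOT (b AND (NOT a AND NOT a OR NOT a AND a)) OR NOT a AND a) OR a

b OR a

NOT NOT (b OR NOT NOT (b AND (NOT a AND NOT a OR NOT a AND a)) OR NOT a AND a) OR a
= NOT NOT (b OR NOT NOT (b AND (NOT a AND NOT a OR NOT a AND a))) OR a   [complement / identity]
= NOT NOT (b OR b AND (NOT a AND NOT a OR NOT a AND a)) OR a   [double negation]
= b OR b AND (NOT a AND NOT a OR NOT a AND a) OR a   [double negation]
= b OR b AND NOT a OR a   [distribution]
= b OR a   [absorption]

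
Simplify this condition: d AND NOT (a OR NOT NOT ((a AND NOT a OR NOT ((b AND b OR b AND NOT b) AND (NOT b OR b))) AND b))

d AND NOT (a OR NOT NOT ((a AND NOT a OR NOT ((b AND b OR b AND NOT b) AND (NOT b OR b))) AND b))
= d AND NOT (a OR NOT NOT (NOT ((b AND b OR b AND NOT b) AND (NOT b OR b)) AND b))   (complement / identity)
= d AND NOT (a OR NOT ((b AND b OR b AND NOT b) AND (NOT b OR b)) AND b)   (double negation)
= d AND NOT (a OR NOT (b AND (NOT b OR b)) AND b)   (distribution)
= d AND NOT (a OR NOT b AND b)   (complement / identity)
= d AND NOT a   (complement / identity)

d AND NOT a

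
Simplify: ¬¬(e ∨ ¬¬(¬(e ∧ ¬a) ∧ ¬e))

True

¬¬(e ∨ ¬¬(¬(e ∧ ¬a) ∧ ¬e))
= ¬¬(e ∨ ¬(e ∧ ¬a ∨ e))   [De Morgan]
= ¬¬(e ∨ ¬e)   [absorption]
= e ∨ ¬e   [double negation]
= True   [complement]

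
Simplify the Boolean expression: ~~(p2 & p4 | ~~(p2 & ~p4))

p2

~~(p2 & p4 | ~~(p2 & ~p4))
= p2 & p4 | ~~(p2 & ~p4)   (double negation)
= p2 & p4 | p2 & ~p4   (double negation)
= p2   (distribution)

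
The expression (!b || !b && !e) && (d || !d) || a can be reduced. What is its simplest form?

(!b || !b && !e) && (d || !d) || a
= !b || !b && !e || a
= !b || a

!b || a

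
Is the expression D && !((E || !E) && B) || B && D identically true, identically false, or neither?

neither

D && !((E || !E) && B) || B && D
= D && !B || B && D   [complement / identity]
= D && (!B || B)   [distribution]
= D   [complement / identity]
This depends on D, so it is not a constant.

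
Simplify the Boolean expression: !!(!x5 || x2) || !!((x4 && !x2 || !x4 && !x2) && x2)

!!(!x5 || x2) || !!((x4 && !x2 || !x4 && !x2) && x2)
= !!(!x5 || x2) || (x4 && !x2 || !x4 && !x2) && x2   (double negation)
= !!(!x5 || x2) || !x2 && x2   (distribution)
= !!(!x5 || x2)   (complement / identity)
= !x5 || x2   (double negation)

!x5 || x2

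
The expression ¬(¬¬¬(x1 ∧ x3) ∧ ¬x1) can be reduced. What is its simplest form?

¬(¬¬¬(x1 ∧ x3) ∧ ¬x1)
= ¬¬(x1 ∧ x3) ∨ x1   — De Morgan
= x1 ∧ x3 ∨ x1   — double negation
= x1   — absorption

x1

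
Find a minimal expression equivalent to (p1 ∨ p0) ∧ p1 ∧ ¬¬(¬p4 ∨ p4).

p1

(p1 ∨ p0) ∧ p1 ∧ ¬¬(¬p4 ∨ p4)
= (p1 ∨ p0) ∧ p1 ∧ (¬p4 ∨ p4)   — double negation
= (p1 ∨ p0) ∧ p1   — complement / identity
= p1   — absorption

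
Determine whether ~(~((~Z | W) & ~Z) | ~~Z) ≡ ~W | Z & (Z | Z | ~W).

No

E1: ~(~((~Z | W) & ~Z) | ~~Z)
    = ~(~~Z | ~~Z)   [absorption]
    = ~~~Z   [idempotence]
    = ~Z   [double negation]
E2: ~W | Z & (Z | Z | ~W)
    = ~W | Z & (Z | ~W)   [idempotence]
    = ~W | Z   [absorption]
These differ: at W=1, Z=1, E1 = 0 but E2 = 1.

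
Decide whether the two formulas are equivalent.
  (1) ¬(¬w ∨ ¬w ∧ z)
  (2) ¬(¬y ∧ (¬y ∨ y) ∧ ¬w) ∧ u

No

E1: ¬(¬w ∨ ¬w ∧ z)
    = ¬¬w   [absorption]
    = w   [double negation]
E2: ¬(¬y ∧ (¬y ∨ y) ∧ ¬w) ∧ u
    = ¬(¬y ∧ ¬w) ∧ u   [complement / identity]
    = (y ∨ w) ∧ u   [De Morgan]
These differ: at u=0, w=1, y=0, z=0, E1 = 1 but E2 = 0.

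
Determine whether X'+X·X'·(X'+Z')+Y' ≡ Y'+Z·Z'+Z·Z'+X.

No

E1: X'+X·X'·(X'+Z')+Y'
    = X'+X·X'+Y'   [absorption]
    = X'+Y'   [complement / identity]
E2: Y'+Z·Z'+Z·Z'+X
    = Y'+Z·Z'+X   [complement / identity]
    = Y'+X   [complement / identity]
These differ: at X=1, Y=1, Z=1, E1 = 0 but E2 = 1.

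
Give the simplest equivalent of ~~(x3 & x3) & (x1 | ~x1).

~~(x3 & x3) & (x1 | ~x1)
= x3 & x3 & (x1 | ~x1)   [double negation]
= x3 & (x1 | ~x1)   [idempotence]
= x3   [complement / identity]

x3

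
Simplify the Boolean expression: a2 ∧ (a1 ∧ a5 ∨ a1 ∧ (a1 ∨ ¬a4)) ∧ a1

a2 ∧ a1

a2 ∧ (a1 ∧ a5 ∨ a1 ∧ (a1 ∨ ¬a4)) ∧ a1
= a2 ∧ (a1 ∧ a5 ∨ a1) ∧ a1   — absorption
= a2 ∧ a1 ∧ a1   — absorption
= a2 ∧ a1   — idempotence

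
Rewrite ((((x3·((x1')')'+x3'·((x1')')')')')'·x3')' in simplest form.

((((x3·((x1')')'+x3'·((x1')')')')')'·x3')'
= ((((((x1')')')')')'·x3')'   — distribution
= ((((x1')')')'·x3')'   — double negation
= ((x1')')'+x3   — De Morgan
= x1'+x3   — double negation

x1'+x3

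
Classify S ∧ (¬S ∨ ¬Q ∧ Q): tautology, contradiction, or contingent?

S ∧ (¬S ∨ ¬Q ∧ Q)
= S ∧ ¬S   (complement / identity)
= False   (complement)

contradiction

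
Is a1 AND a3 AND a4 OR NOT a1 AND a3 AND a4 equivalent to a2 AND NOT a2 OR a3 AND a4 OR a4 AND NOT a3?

No

E1: a1 AND a3 AND a4 OR NOT a1 AND a3 AND a4
    = a3 AND a4   (distribution)
E2: a2 AND NOT a2 OR a3 AND a4 OR a4 AND NOT a3
    = a2 AND NOT a2 OR a4   (distribution)
    = a4   (complement / identity)
These differ: at a1=0, a2=0, a3=0, a4=1, E1 = 0 but E2 = 1.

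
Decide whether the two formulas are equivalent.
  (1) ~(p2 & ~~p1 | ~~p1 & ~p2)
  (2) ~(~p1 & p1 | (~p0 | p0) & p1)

Yes

E1: ~(p2 & ~~p1 | ~~p1 & ~p2)
    = ~~~p1   [distribution]
    = ~p1   [double negation]
E2: ~(~p1 & p1 | (~p0 | p0) & p1)
    = ~((~p0 | p0) & p1)   [complement / identity]
    = ~p1   [complement / identity]
Both reduce to ~p1, so they are equivalent.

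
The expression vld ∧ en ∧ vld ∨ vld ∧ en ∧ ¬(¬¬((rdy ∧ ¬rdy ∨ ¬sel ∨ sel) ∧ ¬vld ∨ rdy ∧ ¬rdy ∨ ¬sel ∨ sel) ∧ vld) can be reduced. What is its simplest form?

vld ∧ en

vld ∧ en ∧ vld ∨ vld ∧ en ∧ ¬(¬¬((rdy ∧ ¬rdy ∨ ¬sel ∨ sel) ∧ ¬vld ∨ rdy ∧ ¬rdy ∨ ¬sel ∨ sel) ∧ vld)
= vld ∧ en ∧ vld ∨ vld ∧ en ∧ ¬(¬¬(rdy ∧ ¬rdy ∨ ¬sel ∨ sel) ∧ vld)   — absorption
= vld ∧ en ∧ vld ∨ vld ∧ en ∧ ¬(¬¬(¬sel ∨ sel) ∧ vld)   — complement / identity
= vld ∧ en ∧ vld ∨ vld ∧ en ∧ ¬((¬sel ∨ sel) ∧ vld)   — double negation
= vld ∧ en ∧ vld ∨ vld ∧ en ∧ ¬vld   — complement / identity
= vld ∧ en   — distribution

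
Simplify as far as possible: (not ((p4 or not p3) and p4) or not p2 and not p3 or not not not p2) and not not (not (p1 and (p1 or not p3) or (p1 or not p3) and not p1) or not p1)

(not ((p4 or not p3) and p4) or not p2 and not p3 or not not not p2) and not not (not (p1 and (p1 or not p3) or (p1 or not p3) and not p1) or not p1)
= (not ((p4 or not p3) and p4) or not p2 and not p3 or not not not p2) and not ((p1 and (p1 or not p3) or (p1 or not p3) and not p1) and p1)
= (not ((p4 or not p3) and p4) or not p2 and not p3 or not p2) and not ((p1 and (p1 or not p3) or (p1 or not p3) and not p1) and p1)
= (not ((p4 or not p3) and p4) or not p2 and not p3 or not p2) and not ((p1 or not p3) and p1)
= (not ((p4 or not p3) and p4) or not p2 and not p3 or not p2) and not p1
= (not ((p4 or not p3) and p4) or not p2) and not p1
= (not p4 or not p2) and not p1

(not p4 or not p2) and not p1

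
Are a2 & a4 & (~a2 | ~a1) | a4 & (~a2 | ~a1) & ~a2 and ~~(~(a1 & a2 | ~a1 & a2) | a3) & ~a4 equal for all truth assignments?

E1: a2 & a4 & (~a2 | ~a1) | a4 & (~a2 | ~a1) & ~a2
    = a4 & (~a2 | ~a1)   (distribution)
E2: ~~(~(a1 & a2 | ~a1 & a2) | a3) & ~a4
    = ~~(~a2 | a3) & ~a4   (distribution)
    = (~a2 | a3) & ~a4   (double negation)
These differ: at a1=0, a2=0, a3=1, a4=1, E1 = 1 but E2 = 0.

No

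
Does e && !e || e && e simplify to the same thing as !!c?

No

E1: e && !e || e && e
    = e
E2: !!c
    = c
These differ: at c=1, e=0, E1 = 0 but E2 = 1.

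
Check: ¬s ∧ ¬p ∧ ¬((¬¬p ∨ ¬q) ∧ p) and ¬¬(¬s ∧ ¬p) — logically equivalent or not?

E1: ¬s ∧ ¬p ∧ ¬((¬¬p ∨ ¬q) ∧ p)
    = ¬s ∧ ¬p ∧ ¬((p ∨ ¬q) ∧ p)   (double negation)
    = ¬s ∧ ¬p ∧ ¬p   (absorption)
    = ¬s ∧ ¬p   (idempotence)
E2: ¬¬(¬s ∧ ¬p)
    = ¬s ∧ ¬p   (double negation)
Both reduce to ¬s ∧ ¬p, so they are equivalent.

Yes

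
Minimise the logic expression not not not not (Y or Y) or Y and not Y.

not not not not (Y or Y) or Y and not Y
= not not not not Y or Y and not Y   (idempotence)
= not not not not Y   (complement / identity)
= not not Y   (double negation)
= Y   (double negation)

Y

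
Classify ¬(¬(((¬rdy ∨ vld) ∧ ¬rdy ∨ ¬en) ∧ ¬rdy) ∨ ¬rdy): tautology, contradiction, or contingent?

¬(¬(((¬rdy ∨ vld) ∧ ¬rdy ∨ ¬en) ∧ ¬rdy) ∨ ¬rdy)
= ¬(¬((¬rdy ∨ ¬en) ∧ ¬rdy) ∨ ¬rdy)   [absorption]
= (¬rdy ∨ ¬en) ∧ ¬rdy ∧ rdy   [De Morgan]
= ¬rdy ∧ rdy   [absorption]
= False   [complement]

contradiction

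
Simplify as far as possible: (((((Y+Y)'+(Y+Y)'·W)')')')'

(((((Y+Y)'+(Y+Y)'·W)')')')'
= (((((Y+Y)')')')')'   — absorption
= ((((Y')')')')'   — idempotence
= ((Y')')'   — double negation
= Y'   — double negation

Y'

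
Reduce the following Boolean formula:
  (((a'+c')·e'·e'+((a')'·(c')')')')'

(((a'+c')·e'·e'+((a')'·(c')')')')'
= (((a'+c')·e'·e'+a'+c')')'   (De Morgan)
= (a'+c')·e'·e'+a'+c'   (double negation)
= (a'+c')·e'+a'+c'   (idempotence)
= a'+c'   (absorption)

a'+c'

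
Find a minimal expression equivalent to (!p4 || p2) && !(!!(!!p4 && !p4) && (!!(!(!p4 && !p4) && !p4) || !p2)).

(!p4 || p2) && !(!!(!!p4 && !p4) && (!!(!(!p4 && !p4) && !p4) || !p2))
= (!p4 || p2) && !(!!(!!p4 && !p4) && (!!(!!p4 && !p4) || !p2))   (idempotence)
= (!p4 || p2) && !!!(!!p4 && !p4)   (absorption)
= (!p4 || p2) && !(!!p4 && !p4)   (double negation)
= (!p4 || p2) && (!p4 || p4)   (De Morgan)
= !p4 || p2   (complement / identity)

!p4 || p2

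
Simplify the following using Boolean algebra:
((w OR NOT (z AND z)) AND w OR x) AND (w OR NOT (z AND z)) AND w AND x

((w OR NOT (z AND z)) AND w OR x) AND (w OR NOT (z AND z)) AND w AND x
= (w OR NOT (z AND z)) AND w AND x   [absorption]
= (w OR NOT z) AND w AND x   [idempotence]
= w AND x   [absorption]

w AND x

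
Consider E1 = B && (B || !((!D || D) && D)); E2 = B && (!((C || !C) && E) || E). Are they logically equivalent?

E1: B && (B || !((!D || D) && D))
    = B && (B || !D)   — complement / identity
    = B   — absorption
E2: B && (!((C || !C) && E) || E)
    = B && (!E || E)   — complement / identity
    = B   — complement / identity
Both reduce to B, so they are equivalent.

Yes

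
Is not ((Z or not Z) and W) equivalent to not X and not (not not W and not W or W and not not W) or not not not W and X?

Yes

E1: not ((Z or not Z) and W)
    = not W   (complement / identity)
E2: not X and not (not not W and not W or W and not not W) or not not not W and X
    = not X and not not not W or not not not W and X   (distribution)
    = not not not W   (distribution)
    = not W   (double negation)
Both reduce to not W, so they are equivalent.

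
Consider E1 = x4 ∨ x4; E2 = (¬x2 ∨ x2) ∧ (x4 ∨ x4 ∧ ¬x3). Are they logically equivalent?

Yes

E1: x4 ∨ x4
    = x4
E2: (¬x2 ∨ x2) ∧ (x4 ∨ x4 ∧ ¬x3)
    = (¬x2 ∨ x2) ∧ x4
    = x4
Both reduce to x4, so they are equivalent.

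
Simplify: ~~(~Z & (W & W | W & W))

~Z & W

~~(~Z & (W & W | W & W))
= ~~(~Z & W & W)
= ~Z & W & W
= ~Z & W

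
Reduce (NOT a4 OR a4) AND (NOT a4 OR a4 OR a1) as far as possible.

TRUE

(NOT a4 OR a4) AND (NOT a4 OR a4 OR a1)
= NOT a4 OR a4   [absorption]
= TRUE   [complement]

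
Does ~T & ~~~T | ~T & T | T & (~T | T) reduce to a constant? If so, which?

~T & ~~~T | ~T & T | T & (~T | T)
= ~T & ~~~T | ~T & T | T   — complement / identity
= ~T & ~T | ~T & T | T   — double negation
= ~T | T   — distribution
= 1   — complement

yes, True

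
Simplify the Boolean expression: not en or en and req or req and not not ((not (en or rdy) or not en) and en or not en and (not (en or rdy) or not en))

not en or en and req or req and not not ((not (en or rdy) or not en) and en or not en and (not (en or rdy) or not en))
= not en or en and req or req and not not (not (en or rdy) or not en)   (distribution)
= not en or en and req or req and not ((en or rdy) and en)   (De Morgan)
= not en or en and req or req and not en   (absorption)
= not en or req   (distribution)

not en or req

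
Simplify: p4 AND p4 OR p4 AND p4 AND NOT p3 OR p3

p4 OR p3

p4 AND p4 OR p4 AND p4 AND NOT p3 OR p3
= p4 AND p4 OR p3   (absorption)
= p4 OR p3   (idempotence)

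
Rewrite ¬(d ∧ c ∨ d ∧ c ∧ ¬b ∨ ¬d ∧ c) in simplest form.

¬(d ∧ c ∨ d ∧ c ∧ ¬b ∨ ¬d ∧ c)
= ¬(d ∧ c ∨ ¬d ∧ c)   — absorption
= ¬c   — distribution

¬c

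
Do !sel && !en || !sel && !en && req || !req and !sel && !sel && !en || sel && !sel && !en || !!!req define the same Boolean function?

E1: !sel && !en || !sel && !en && req || !req
    = !sel && !en || !req   (absorption)
E2: !sel && !sel && !en || sel && !sel && !en || !!!req
    = !sel && !sel && !en || sel && !sel && !en || !req   (double negation)
    = !sel && !en || !req   (distribution)
Both reduce to !sel && !en || !req, so they are equivalent.

Yes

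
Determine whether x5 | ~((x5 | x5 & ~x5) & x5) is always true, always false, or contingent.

x5 | ~((x5 | x5 & ~x5) & x5)
= x5 | ~(x5 & x5)
= x5 | ~x5
= 1

always true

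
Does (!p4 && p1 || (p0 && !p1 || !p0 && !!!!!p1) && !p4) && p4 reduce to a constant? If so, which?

yes, False

(!p4 && p1 || (p0 && !p1 || !p0 && !!!!!p1) && !p4) && p4
= (!p4 && p1 || (p0 && !p1 || !p0 && !!!p1) && !p4) && p4   (double negation)
= (!p4 && p1 || (p0 && !p1 || !p0 && !p1) && !p4) && p4   (double negation)
= (!p4 && p1 || !p1 && !p4) && p4   (distribution)
= !p4 && p4   (distribution)
= false   (complement)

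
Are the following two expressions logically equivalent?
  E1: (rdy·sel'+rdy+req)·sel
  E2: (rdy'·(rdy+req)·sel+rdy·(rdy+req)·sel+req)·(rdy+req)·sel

E1: (rdy·sel'+rdy+req)·sel
    = (rdy+req)·sel
E2: (rdy'·(rdy+req)·sel+rdy·(rdy+req)·sel+req)·(rdy+req)·sel
    = ((rdy+req)·sel+req)·(rdy+req)·sel
    = (rdy+req)·sel
Both reduce to (rdy+req)·sel, so they are equivalent.

Yes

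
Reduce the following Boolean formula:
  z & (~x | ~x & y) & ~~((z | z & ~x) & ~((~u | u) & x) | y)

z & ~x

z & (~x | ~x & y) & ~~((z | z & ~x) & ~((~u | u) & x) | y)
= z & (~x | ~x & y) & ((z | z & ~x) & ~((~u | u) & x) | y)
= z & ~x & ((z | z & ~x) & ~((~u | u) & x) | y)
= z & ~x & ((z | z & ~x) & ~x | y)
= z & ~x & (z & ~x | y)
= z & ~x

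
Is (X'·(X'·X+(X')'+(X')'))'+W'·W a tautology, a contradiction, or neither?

(X'·(X'·X+(X')'+(X')'))'+W'·W
= (X'·((X')'+(X')'))'+W'·W
= (X'·((X')'+(X')'))'
= (X'·(X')')'
= X+X'
= 1

tautology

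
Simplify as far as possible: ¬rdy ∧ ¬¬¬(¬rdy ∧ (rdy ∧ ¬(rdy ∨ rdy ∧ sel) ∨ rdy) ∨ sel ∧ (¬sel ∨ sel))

¬rdy ∧ ¬¬¬(¬rdy ∧ (rdy ∧ ¬(rdy ∨ rdy ∧ sel) ∨ rdy) ∨ sel ∧ (¬sel ∨ sel))
= ¬rdy ∧ ¬¬¬(¬rdy ∧ (rdy ∧ ¬rdy ∨ rdy) ∨ sel ∧ (¬sel ∨ sel))
= ¬rdy ∧ ¬(¬rdy ∧ (rdy ∧ ¬rdy ∨ rdy) ∨ sel ∧ (¬sel ∨ sel))
= ¬rdy ∧ ¬(¬rdy ∧ rdy ∨ sel ∧ (¬sel ∨ sel))
= ¬rdy ∧ ¬(¬rdy ∧ rdy ∨ sel)
= ¬rdy ∧ ¬sel

¬rdy ∧ ¬sel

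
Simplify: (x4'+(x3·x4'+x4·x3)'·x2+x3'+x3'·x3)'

x4·x3

(x4'+(x3·x4'+x4·x3)'·x2+x3'+x3'·x3)'
= (x4'+x3'·x2+x3'+x3'·x3)'   (distribution)
= (x4'+x3'·x2+x3')'   (complement / identity)
= (x4'+x3')'   (absorption)
= x4·x3   (De Morgan)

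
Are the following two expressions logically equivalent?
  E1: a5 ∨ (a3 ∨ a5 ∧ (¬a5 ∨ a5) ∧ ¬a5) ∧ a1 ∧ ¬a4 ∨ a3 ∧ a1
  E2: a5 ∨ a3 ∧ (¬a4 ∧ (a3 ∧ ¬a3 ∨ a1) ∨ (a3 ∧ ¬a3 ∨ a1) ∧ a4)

E1: a5 ∨ (a3 ∨ a5 ∧ (¬a5 ∨ a5) ∧ ¬a5) ∧ a1 ∧ ¬a4 ∨ a3 ∧ a1
    = a5 ∨ (a3 ∨ a5 ∧ ¬a5) ∧ a1 ∧ ¬a4 ∨ a3 ∧ a1   [complement / identity]
    = a5 ∨ a3 ∧ a1 ∧ ¬a4 ∨ a3 ∧ a1   [complement / identity]
    = a5 ∨ a3 ∧ a1   [absorption]
E2: a5 ∨ a3 ∧ (¬a4 ∧ (a3 ∧ ¬a3 ∨ a1) ∨ (a3 ∧ ¬a3 ∨ a1) ∧ a4)
    = a5 ∨ a3 ∧ (a3 ∧ ¬a3 ∨ a1)   [distribution]
    = a5 ∨ a3 ∧ a1   [complement / identity]
Both reduce to a5 ∨ a3 ∧ a1, so they are equivalent.

Yes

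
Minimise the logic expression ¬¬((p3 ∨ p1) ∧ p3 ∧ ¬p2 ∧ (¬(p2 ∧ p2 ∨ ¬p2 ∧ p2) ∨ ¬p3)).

p3 ∧ ¬p2

¬¬((p3 ∨ p1) ∧ p3 ∧ ¬p2 ∧ (¬(p2 ∧ p2 ∨ ¬p2 ∧ p2) ∨ ¬p3))
= ¬¬(p3 ∧ ¬p2 ∧ (¬(p2 ∧ p2 ∨ ¬p2 ∧ p2) ∨ ¬p3))   — absorption
= p3 ∧ ¬p2 ∧ (¬(p2 ∧ p2 ∨ ¬p2 ∧ p2) ∨ ¬p3)   — double negation
= p3 ∧ ¬p2 ∧ (¬p2 ∨ ¬p3)   — distribution
= p3 ∧ ¬p2   — absorption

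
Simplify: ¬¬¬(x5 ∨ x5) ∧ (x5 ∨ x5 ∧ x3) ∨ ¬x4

¬x4

¬¬¬(x5 ∨ x5) ∧ (x5 ∨ x5 ∧ x3) ∨ ¬x4
= ¬¬¬(x5 ∨ x5) ∧ x5 ∨ ¬x4   — absorption
= ¬¬¬x5 ∧ x5 ∨ ¬x4   — idempotence
= ¬x5 ∧ x5 ∨ ¬x4   — double negation
= ¬x4   — complement / identity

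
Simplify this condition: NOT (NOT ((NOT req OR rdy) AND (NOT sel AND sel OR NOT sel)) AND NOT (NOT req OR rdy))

NOT req OR rdy

NOT (NOT ((NOT req OR rdy) AND (NOT sel AND sel OR NOT sel)) AND NOT (NOT req OR rdy))
= (NOT req OR rdy) AND (NOT sel AND sel OR NOT sel) OR NOT req OR rdy
= (NOT req OR rdy) AND NOT sel OR NOT req OR rdy
= NOT req OR rdy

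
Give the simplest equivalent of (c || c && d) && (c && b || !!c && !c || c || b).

(c || c && d) && (c && b || !!c && !c || c || b)
= c && (c && b || !!c && !c || c || b)
= c && (c && b || c && !c || c || b)
= c && (c && b || c || b)
= c && (c || b)
= c

c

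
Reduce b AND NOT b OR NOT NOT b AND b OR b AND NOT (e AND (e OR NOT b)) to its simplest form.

b

b AND NOT b OR NOT NOT b AND b OR b AND NOT (e AND (e OR NOT b))
= b AND NOT b OR NOT NOT b AND b OR b AND NOT e
= NOT NOT b AND b OR b AND NOT e
= b AND (NOT NOT b OR NOT e)
= b AND (b OR NOT e)
= b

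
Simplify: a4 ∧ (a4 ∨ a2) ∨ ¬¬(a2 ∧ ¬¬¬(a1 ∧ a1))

a4 ∨ a2 ∧ ¬a1

a4 ∧ (a4 ∨ a2) ∨ ¬¬(a2 ∧ ¬¬¬(a1 ∧ a1))
= a4 ∧ (a4 ∨ a2) ∨ ¬¬(a2 ∧ ¬¬¬a1)   [idempotence]
= a4 ∧ (a4 ∨ a2) ∨ ¬¬(a2 ∧ ¬a1)   [double negation]
= a4 ∨ ¬¬(a2 ∧ ¬a1)   [absorption]
= a4 ∨ a2 ∧ ¬a1   [double negation]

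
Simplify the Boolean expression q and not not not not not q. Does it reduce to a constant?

False

q and not not not not not q
= q and not not not q   — double negation
= q and not q   — double negation
= False   — complement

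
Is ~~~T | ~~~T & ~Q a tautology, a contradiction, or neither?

~~~T | ~~~T & ~Q
= ~~~T   — absorption
= ~T   — double negation
This depends on T, so it is not a constant.

neither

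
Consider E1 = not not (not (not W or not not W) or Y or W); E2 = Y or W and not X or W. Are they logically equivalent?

E1: not not (not (not W or not not W) or Y or W)
    = not not (W and not W or Y or W)
    = not not (Y or W)
    = Y or W
E2: Y or W and not X or W
    = Y or W
Both reduce to Y or W, so they are equivalent.

Yes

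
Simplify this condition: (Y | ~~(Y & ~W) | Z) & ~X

(Y | Z) & ~X

(Y | ~~(Y & ~W) | Z) & ~X
= (Y | Y & ~W | Z) & ~X   [double negation]
= (Y | Z) & ~X   [absorption]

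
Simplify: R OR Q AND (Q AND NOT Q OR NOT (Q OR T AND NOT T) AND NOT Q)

R

R OR Q AND (Q AND NOT Q OR NOT (Q OR T AND NOT T) AND NOT Q)
= R OR Q AND (Q AND NOT Q OR NOT Q AND NOT Q)   — complement / identity
= R OR Q AND NOT Q   — distribution
= R   — complement / identity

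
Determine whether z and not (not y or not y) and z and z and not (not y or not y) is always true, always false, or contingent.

z and not (not y or not y) and z and z and not (not y or not y)
= z and not (not y or not y) and z and not (not y or not y)
= z and not (not y or not y)
= z and y and y
= z and y
This depends on y, z, so it is not a constant.

contingent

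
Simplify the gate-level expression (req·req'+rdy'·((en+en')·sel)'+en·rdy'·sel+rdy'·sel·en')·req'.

rdy'·req'

(req·req'+rdy'·((en+en')·sel)'+en·rdy'·sel+rdy'·sel·en')·req'
= (req·req'+rdy'·((en+en')·sel)'+rdy'·sel)·req'   [distribution]
= (req·req'+rdy'·sel'+rdy'·sel)·req'   [complement / identity]
= (rdy'·sel'+rdy'·sel)·req'   [complement / identity]
= rdy'·req'   [distribution]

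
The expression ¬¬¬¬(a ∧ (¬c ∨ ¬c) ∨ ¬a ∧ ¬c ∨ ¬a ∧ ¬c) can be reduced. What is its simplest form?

¬¬¬¬(a ∧ (¬c ∨ ¬c) ∨ ¬a ∧ ¬c ∨ ¬a ∧ ¬c)
= ¬¬¬¬(a ∧ (¬c ∨ ¬c) ∨ (¬c ∨ ¬c) ∧ ¬a)   (distribution)
= ¬¬¬¬(¬c ∨ ¬c)   (distribution)
= ¬¬¬(c ∧ c)   (De Morgan)
= ¬(c ∧ c)   (double negation)
= ¬c   (idempotence)

¬c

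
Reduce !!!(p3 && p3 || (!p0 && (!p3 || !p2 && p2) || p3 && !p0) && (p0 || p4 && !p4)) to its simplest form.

!p3

!!!(p3 && p3 || (!p0 && (!p3 || !p2 && p2) || p3 && !p0) && (p0 || p4 && !p4))
= !!!(p3 && p3 || (!p0 && !p3 || p3 && !p0) && (p0 || p4 && !p4))   [complement / identity]
= !!!(p3 && p3 || (!p0 && !p3 || p3 && !p0) && p0)   [complement / identity]
= !!!(p3 && p3 || !p0 && p0)   [distribution]
= !(p3 && p3 || !p0 && p0)   [double negation]
= !(p3 && p3)   [complement / identity]
= !p3   [idempotence]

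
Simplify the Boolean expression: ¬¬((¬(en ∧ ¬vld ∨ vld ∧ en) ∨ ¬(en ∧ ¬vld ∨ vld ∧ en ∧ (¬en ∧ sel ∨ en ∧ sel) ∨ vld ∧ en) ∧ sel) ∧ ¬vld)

¬¬((¬(en ∧ ¬vld ∨ vld ∧ en) ∨ ¬(en ∧ ¬vld ∨ vld ∧ en ∧ (¬en ∧ sel ∨ en ∧ sel) ∨ vld ∧ en) ∧ sel) ∧ ¬vld)
= ¬¬((¬(en ∧ ¬vld ∨ vld ∧ en) ∨ ¬(en ∧ ¬vld ∨ vld ∧ en ∧ sel ∨ vld ∧ en) ∧ sel) ∧ ¬vld)   [distribution]
= ¬¬((¬(en ∧ ¬vld ∨ vld ∧ en) ∨ ¬(en ∧ ¬vld ∨ vld ∧ en) ∧ sel) ∧ ¬vld)   [absorption]
= ¬¬(¬(en ∧ ¬vld ∨ vld ∧ en) ∧ ¬vld)   [absorption]
= ¬¬(¬en ∧ ¬vld)   [distribution]
= ¬en ∧ ¬vld   [double negation]

¬en ∧ ¬vld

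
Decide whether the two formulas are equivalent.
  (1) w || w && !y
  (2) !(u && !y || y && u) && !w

E1: w || w && !y
    = w   — absorption
E2: !(u && !y || y && u) && !w
    = !u && !w   — distribution
These differ: at u=1, w=1, y=0, E1 = 1 but E2 = 0.

No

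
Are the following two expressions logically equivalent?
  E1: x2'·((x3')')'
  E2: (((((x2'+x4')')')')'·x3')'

No

E1: x2'·((x3')')'
    = x2'·x3'
E2: (((((x2'+x4')')')')'·x3')'
    = ((((x2·x4)')')'·x3')'
    = ((x2·x4)'·x3')'
    = x2·x4+x3
These differ: at x2=0, x3=1, x4=1, E1 = 0 but E2 = 1.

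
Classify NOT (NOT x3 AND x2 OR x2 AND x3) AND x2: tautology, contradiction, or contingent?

contradiction

NOT (NOT x3 AND x2 OR x2 AND x3) AND x2
= NOT x2 AND x2   — distribution
= FALSE   — complement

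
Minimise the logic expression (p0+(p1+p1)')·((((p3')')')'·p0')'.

p1'·p3'+p0

(p0+(p1+p1)')·((((p3')')')'·p0')'
= (p0+(p1+p1)')·((p3')'·p0')'   — double negation
= (p0+(p1+p1)')·(p3'+p0)   — De Morgan
= (p0+p1')·(p3'+p0)   — idempotence
= p1'·p3'+p0   — distribution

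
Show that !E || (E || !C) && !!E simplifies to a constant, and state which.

true

!E || (E || !C) && !!E
= !E || (E || !C) && E   — double negation
= !E || E   — absorption
= true   — complement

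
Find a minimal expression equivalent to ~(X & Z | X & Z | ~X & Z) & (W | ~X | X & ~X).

~Z & (W | ~X)

~(X & Z | X & Z | ~X & Z) & (W | ~X | X & ~X)
= ~(X & Z | ~X & Z) & (W | ~X | X & ~X)   [idempotence]
= ~Z & (W | ~X | X & ~X)   [distribution]
= ~Z & (W | ~X)   [complement / identity]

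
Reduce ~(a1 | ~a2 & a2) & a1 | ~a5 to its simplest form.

~a5

~(a1 | ~a2 & a2) & a1 | ~a5
= ~a1 & a1 | ~a5   (complement / identity)
= ~a5   (complement / identity)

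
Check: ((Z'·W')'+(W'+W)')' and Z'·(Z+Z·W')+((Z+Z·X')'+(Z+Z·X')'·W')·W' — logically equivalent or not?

Yes

E1: ((Z'·W')'+(W'+W)')'
    = Z'·W'·(W'+W)   (De Morgan)
    = Z'·W'   (complement / identity)
E2: Z'·(Z+Z·W')+((Z+Z·X')'+(Z+Z·X')'·W')·W'
    = Z'·Z+((Z+Z·X')'+(Z+Z·X')'·W')·W'   (absorption)
    = Z'·Z+(Z+Z·X')'·W'   (absorption)
    = Z'·Z+Z'·W'   (absorption)
    = Z'·W'   (complement / identity)
Both reduce to Z'·W', so they are equivalent.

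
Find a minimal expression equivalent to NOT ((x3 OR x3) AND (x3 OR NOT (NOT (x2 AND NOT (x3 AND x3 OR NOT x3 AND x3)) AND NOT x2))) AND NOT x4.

NOT x3 AND NOT x4

NOT ((x3 OR x3) AND (x3 OR NOT (NOT (x2 AND NOT (x3 AND x3 OR NOT x3 AND x3)) AND NOT x2))) AND NOT x4
= NOT ((x3 OR x3) AND (x3 OR NOT (NOT (x2 AND NOT x3) AND NOT x2))) AND NOT x4   [distribution]
= NOT (x3 OR x3 AND NOT (NOT (x2 AND NOT x3) AND NOT x2)) AND NOT x4   [distribution]
= NOT (x3 OR x3 AND (x2 AND NOT x3 OR x2)) AND NOT x4   [De Morgan]
= NOT (x3 OR x3 AND x2) AND NOT x4   [absorption]
= NOT x3 AND NOT x4   [absorption]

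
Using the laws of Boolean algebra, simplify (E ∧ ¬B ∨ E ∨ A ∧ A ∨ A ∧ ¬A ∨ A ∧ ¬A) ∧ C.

(E ∧ ¬B ∨ E ∨ A ∧ A ∨ A ∧ ¬A ∨ A ∧ ¬A) ∧ C
= (E ∧ ¬B ∨ E ∨ A ∧ A ∨ A ∧ ¬A) ∧ C   (idempotence)
= (E ∧ ¬B ∨ E ∨ A) ∧ C   (distribution)
= (E ∨ A) ∧ C   (absorption)

(E ∨ A) ∧ C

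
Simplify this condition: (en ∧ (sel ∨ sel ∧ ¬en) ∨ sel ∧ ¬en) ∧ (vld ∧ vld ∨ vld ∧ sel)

(en ∧ (sel ∨ sel ∧ ¬en) ∨ sel ∧ ¬en) ∧ (vld ∧ vld ∨ vld ∧ sel)
= (en ∧ sel ∨ sel ∧ ¬en) ∧ (vld ∧ vld ∨ vld ∧ sel)   (absorption)
= (en ∧ sel ∨ sel ∧ ¬en) ∧ vld ∧ (vld ∨ sel)   (distribution)
= sel ∧ vld ∧ (vld ∨ sel)   (distribution)
= sel ∧ vld   (absorption)

sel ∧ vld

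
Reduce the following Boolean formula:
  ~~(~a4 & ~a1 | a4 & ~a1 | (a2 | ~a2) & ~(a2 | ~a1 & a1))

~~(~a4 & ~a1 | a4 & ~a1 | (a2 | ~a2) & ~(a2 | ~a1 & a1))
= ~~(~a4 & ~a1 | a4 & ~a1 | ~(a2 | ~a1 & a1))   — complement / identity
= ~~(~a1 | ~(a2 | ~a1 & a1))   — distribution
= ~a1 | ~(a2 | ~a1 & a1)   — double negation
= ~a1 | ~a2   — complement / identity

~a1 | ~a2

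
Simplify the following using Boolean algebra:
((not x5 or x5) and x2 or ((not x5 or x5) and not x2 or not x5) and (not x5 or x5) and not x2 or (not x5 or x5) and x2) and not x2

((not x5 or x5) and x2 or ((not x5 or x5) and not x2 or not x5) and (not x5 or x5) and not x2 or (not x5 or x5) and x2) and not x2
= ((not x5 or x5) and x2 or (not x5 or x5) and not x2 or (not x5 or x5) and x2) and not x2   — absorption
= (not x5 or x5 or (not x5 or x5) and x2) and not x2   — distribution
= (not x5 or x5) and not x2   — absorption
= not x2   — complement / identity

not x2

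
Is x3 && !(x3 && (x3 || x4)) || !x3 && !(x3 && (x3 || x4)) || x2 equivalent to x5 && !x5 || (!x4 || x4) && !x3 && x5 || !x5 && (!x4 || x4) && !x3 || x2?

Yes

E1: x3 && !(x3 && (x3 || x4)) || !x3 && !(x3 && (x3 || x4)) || x2
    = !(x3 && (x3 || x4)) || x2
    = !x3 || x2
E2: x5 && !x5 || (!x4 || x4) && !x3 && x5 || !x5 && (!x4 || x4) && !x3 || x2
    = x5 && !x5 || (!x4 || x4) && !x3 || x2
    = (!x4 || x4) && !x3 || x2
    = !x3 || x2
Both reduce to !x3 || x2, so they are equivalent.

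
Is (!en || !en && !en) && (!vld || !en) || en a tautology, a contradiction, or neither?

tautology

(!en || !en && !en) && (!vld || !en) || en
= !en || !en && !en && !vld || en   [distribution]
= !en || !en && !vld || en   [idempotence]
= !en || en   [absorption]
= true   [complement]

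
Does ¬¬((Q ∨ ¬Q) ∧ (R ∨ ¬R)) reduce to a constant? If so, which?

yes, True

¬¬((Q ∨ ¬Q) ∧ (R ∨ ¬R))
= (Q ∨ ¬Q) ∧ (R ∨ ¬R)   — double negation
= R ∨ ¬R   — complement / identity
= True   — complement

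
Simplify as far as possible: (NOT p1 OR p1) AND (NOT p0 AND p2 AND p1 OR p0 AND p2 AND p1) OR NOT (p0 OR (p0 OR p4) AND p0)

p2 AND p1 OR NOT p0

(NOT p1 OR p1) AND (NOT p0 AND p2 AND p1 OR p0 AND p2 AND p1) OR NOT (p0 OR (p0 OR p4) AND p0)
= (NOT p1 OR p1) AND p2 AND p1 OR NOT (p0 OR (p0 OR p4) AND p0)
= p2 AND p1 OR NOT (p0 OR (p0 OR p4) AND p0)
= p2 AND p1 OR NOT (p0 OR p0)
= p2 AND p1 OR NOT p0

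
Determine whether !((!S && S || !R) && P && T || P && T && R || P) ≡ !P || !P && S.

Yes

E1: !((!S && S || !R) && P && T || P && T && R || P)
    = !(!R && P && T || P && T && R || P)   [complement / identity]
    = !(P && T || P)   [distribution]
    = !P   [absorption]
E2: !P || !P && S
    = !P   [absorption]
Both reduce to !P, so they are equivalent.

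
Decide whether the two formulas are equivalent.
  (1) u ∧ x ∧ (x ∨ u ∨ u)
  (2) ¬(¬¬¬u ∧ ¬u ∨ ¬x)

Yes

E1: u ∧ x ∧ (x ∨ u ∨ u)
    = u ∧ x ∧ (x ∨ u)   [idempotence]
    = u ∧ x   [absorption]
E2: ¬(¬¬¬u ∧ ¬u ∨ ¬x)
    = ¬(¬u ∧ ¬u ∨ ¬x)   [double negation]
    = ¬(¬u ∨ ¬x)   [idempotence]
    = u ∧ x   [De Morgan]
Both reduce to u ∧ x, so they are equivalent.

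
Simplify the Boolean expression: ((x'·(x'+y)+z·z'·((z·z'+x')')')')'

x'

((x'·(x'+y)+z·z'·((z·z'+x')')')')'
= ((x'·(x'+y)+z·z'·(z·z'+x'))')'
= ((x'·(x'+y)+z·z')')'
= ((x'+z·z')')'
= ((x')')'
= x'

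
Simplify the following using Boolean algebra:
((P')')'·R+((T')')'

P'·R+T'

((P')')'·R+((T')')'
= P'·R+((T')')'   (double negation)
= P'·R+T'   (double negation)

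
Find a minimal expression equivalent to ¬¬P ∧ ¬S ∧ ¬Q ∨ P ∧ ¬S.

¬¬P ∧ ¬S ∧ ¬Q ∨ P ∧ ¬S
= P ∧ ¬S ∧ ¬Q ∨ P ∧ ¬S   [double negation]
= P ∧ ¬S   [absorption]

P ∧ ¬S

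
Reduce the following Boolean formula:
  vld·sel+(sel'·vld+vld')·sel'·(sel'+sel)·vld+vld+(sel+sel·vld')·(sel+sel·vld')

vld·sel+(sel'·vld+vld')·sel'·(sel'+sel)·vld+vld+(sel+sel·vld')·(sel+sel·vld')
= vld·sel+(sel'·vld+vld')·sel'·vld+vld+(sel+sel·vld')·(sel+sel·vld')   (complement / identity)
= vld·sel+(sel'·vld+vld')·sel'·vld+vld+sel+sel·vld'   (idempotence)
= vld·sel+sel'·vld+vld+sel+sel·vld'   (absorption)
= vld+vld+sel+sel·vld'   (distribution)
= vld+vld+sel   (absorption)
= vld+sel   (idempotence)

vld+sel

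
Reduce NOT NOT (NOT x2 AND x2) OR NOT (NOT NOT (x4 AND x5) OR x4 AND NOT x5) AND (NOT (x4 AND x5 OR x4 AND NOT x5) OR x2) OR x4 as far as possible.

NOT NOT (NOT x2 AND x2) OR NOT (NOT NOT (x4 AND x5) OR x4 AND NOT x5) AND (NOT (x4 AND x5 OR x4 AND NOT x5) OR x2) OR x4
= NOT x2 AND x2 OR NOT (NOT NOT (x4 AND x5) OR x4 AND NOT x5) AND (NOT (x4 AND x5 OR x4 AND NOT x5) OR x2) OR x4   — double negation
= NOT x2 AND x2 OR NOT (x4 AND x5 OR x4 AND NOT x5) AND (NOT (x4 AND x5 OR x4 AND NOT x5) OR x2) OR x4   — double negation
= NOT (x4 AND x5 OR x4 AND NOT x5) AND (NOT (x4 AND x5 OR x4 AND NOT x5) OR x2) OR x4   — complement / identity
= NOT (x4 AND x5 OR x4 AND NOT x5) OR x4   — absorption
= NOT x4 OR x4   — distribution
= TRUE   — complement

TRUE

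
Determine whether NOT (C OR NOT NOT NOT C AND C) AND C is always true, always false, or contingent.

always false

NOT (C OR NOT NOT NOT C AND C) AND C
= NOT (C OR NOT C AND C) AND C   (double negation)
= NOT C AND C   (complement / identity)
= FALSE   (complement)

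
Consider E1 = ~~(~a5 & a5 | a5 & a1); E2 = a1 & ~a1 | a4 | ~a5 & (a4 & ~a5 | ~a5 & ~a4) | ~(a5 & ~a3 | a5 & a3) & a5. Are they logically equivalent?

No

E1: ~~(~a5 & a5 | a5 & a1)
    = ~a5 & a5 | a5 & a1
    = a5 & a1
E2: a1 & ~a1 | a4 | ~a5 & (a4 & ~a5 | ~a5 & ~a4) | ~(a5 & ~a3 | a5 & a3) & a5
    = a4 | ~a5 & (a4 & ~a5 | ~a5 & ~a4) | ~(a5 & ~a3 | a5 & a3) & a5
    = a4 | ~a5 & ~a5 | ~(a5 & ~a3 | a5 & a3) & a5
    = a4 | ~a5 & ~a5 | ~a5 & a5
    = a4 | ~a5
These differ: at a1=0, a3=0, a4=1, a5=0, E1 = 0 but E2 = 1.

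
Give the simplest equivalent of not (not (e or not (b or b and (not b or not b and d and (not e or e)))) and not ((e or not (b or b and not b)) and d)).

not (not (e or not (b or b and (not b or not b and d and (not e or e)))) and not ((e or not (b or b and not b)) and d))
= e or not (b or b and (not b or not b and d and (not e or e))) or (e or not (b or b and not b)) and d   — De Morgan
= e or not (b or b and (not b or not b and d)) or (e or not (b or b and not b)) and d   — complement / identity
= e or not (b or b and not b) or (e or not (b or b and not b)) and d   — absorption
= e or not (b or b and not b)   — absorption
= e or not b   — complement / identity

e or not b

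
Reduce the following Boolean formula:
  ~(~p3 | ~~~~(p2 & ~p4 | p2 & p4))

~(~p3 | ~~~~(p2 & ~p4 | p2 & p4))
= ~(~p3 | ~~(p2 & ~p4 | p2 & p4))   (double negation)
= p3 & ~(p2 & ~p4 | p2 & p4)   (De Morgan)
= p3 & ~p2   (distribution)

p3 & ~p2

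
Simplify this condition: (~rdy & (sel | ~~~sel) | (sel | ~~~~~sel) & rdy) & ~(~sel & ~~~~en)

sel | ~en

(~rdy & (sel | ~~~sel) | (sel | ~~~~~sel) & rdy) & ~(~sel & ~~~~en)
= (~rdy & (sel | ~~~sel) | (sel | ~~~sel) & rdy) & ~(~sel & ~~~~en)
= (sel | ~~~sel) & ~(~sel & ~~~~en)
= (sel | ~~~sel) & (sel | ~~~en)
= (sel | ~sel) & (sel | ~~~en)
= (sel | ~sel) & (sel | ~en)
= sel | ~en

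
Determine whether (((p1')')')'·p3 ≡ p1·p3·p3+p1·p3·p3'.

Yes

E1: (((p1')')')'·p3
    = (p1')'·p3   (double negation)
    = p1·p3   (double negation)
E2: p1·p3·p3+p1·p3·p3'
    = p1·p3   (distribution)
Both reduce to p1·p3, so they are equivalent.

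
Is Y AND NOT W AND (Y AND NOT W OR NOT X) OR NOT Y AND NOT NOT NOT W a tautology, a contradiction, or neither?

neither

Y AND NOT W AND (Y AND NOT W OR NOT X) OR NOT Y AND NOT NOT NOT W
= Y AND NOT W OR NOT Y AND NOT NOT NOT W
= Y AND NOT W OR NOT Y AND NOT W
= NOT W
This depends on W, so it is not a constant.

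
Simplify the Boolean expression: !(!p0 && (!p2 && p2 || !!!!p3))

!(!p0 && (!p2 && p2 || !!!!p3))
= !(!p0 && (!p2 && p2 || !!p3))
= !(!p0 && !!p3)
= p0 || !p3

p0 || !p3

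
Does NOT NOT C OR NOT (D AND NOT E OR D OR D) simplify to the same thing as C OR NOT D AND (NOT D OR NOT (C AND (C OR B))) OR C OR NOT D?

Yes

E1: NOT NOT C OR NOT (D AND NOT E OR D OR D)
    = NOT NOT C OR NOT (D OR D)   — absorption
    = C OR NOT (D OR D)   — double negation
    = C OR NOT D   — idempotence
E2: C OR NOT D AND (NOT D OR NOT (C AND (C OR B))) OR C OR NOT D
    = C OR NOT D AND (NOT D OR NOT C) OR C OR NOT D   — absorption
    = C OR NOT D OR C OR NOT D   — absorption
    = C OR NOT D   — idempotence
Both reduce to C OR NOT D, so they are equivalent.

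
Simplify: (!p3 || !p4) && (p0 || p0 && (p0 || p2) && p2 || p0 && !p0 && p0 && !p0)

(!p3 || !p4) && (p0 || p0 && (p0 || p2) && p2 || p0 && !p0 && p0 && !p0)
= (!p3 || !p4) && (p0 || p0 && (p0 || p2) && p2 || p0 && !p0)
= (!p3 || !p4) && (p0 || p0 && (p0 || p2) && p2)
= (!p3 || !p4) && (p0 || p0 && p2)
= (!p3 || !p4) && p0

(!p3 || !p4) && p0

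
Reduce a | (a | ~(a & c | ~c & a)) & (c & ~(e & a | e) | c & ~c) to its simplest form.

a | (a | ~(a & c | ~c & a)) & (c & ~(e & a | e) | c & ~c)
= a | (a | ~a) & (c & ~(e & a | e) | c & ~c)   [distribution]
= a | (a | ~a) & (c & ~e | c & ~c)   [absorption]
= a | (a | ~a) & c & ~e   [complement / identity]
= a | c & ~e   [complement / identity]

a | c & ~e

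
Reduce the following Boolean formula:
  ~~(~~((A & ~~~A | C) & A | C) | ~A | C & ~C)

~~(~~((A & ~~~A | C) & A | C) | ~A | C & ~C)
= ~~(~~((A & ~~~A | C) & A | C) | ~A)   — complement / identity
= ~~(~~((A & ~A | C) & A | C) | ~A)   — double negation
= ~~((A & ~A | C) & A | C | ~A)   — double negation
= ~~(C & A | C | ~A)   — complement / identity
= C & A | C | ~A   — double negation
= C | ~A   — absorption

C | ~A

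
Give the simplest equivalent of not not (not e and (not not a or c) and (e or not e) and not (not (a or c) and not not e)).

not not (not e and (not not a or c) and (e or not e) and not (not (a or c) and not not e))
= not not (not e and (a or c) and (e or not e) and not (not (a or c) and not not e))
= not not (not e and (a or c) and (e or not e) and (a or c or not e))
= not not (not e and (a or c) and (a or c or not e))
= not not (not e and (a or c))
= not e and (a or c)

not e and (a or c)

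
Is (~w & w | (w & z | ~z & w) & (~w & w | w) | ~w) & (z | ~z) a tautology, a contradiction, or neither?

tautology

(~w & w | (w & z | ~z & w) & (~w & w | w) | ~w) & (z | ~z)
= (~w & w | (w & z | ~z & w) & w | ~w) & (z | ~z)   — complement / identity
= ~w & w | (w & z | ~z & w) & w | ~w   — complement / identity
= ~w & w | w & w | ~w   — distribution
= w | ~w   — distribution
= 1   — complement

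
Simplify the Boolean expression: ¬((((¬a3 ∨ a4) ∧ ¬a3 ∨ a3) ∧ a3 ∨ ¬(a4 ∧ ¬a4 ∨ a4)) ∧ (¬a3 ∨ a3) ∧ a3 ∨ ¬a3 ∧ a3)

¬((((¬a3 ∨ a4) ∧ ¬a3 ∨ a3) ∧ a3 ∨ ¬(a4 ∧ ¬a4 ∨ a4)) ∧ (¬a3 ∨ a3) ∧ a3 ∨ ¬a3 ∧ a3)
= ¬((((¬a3 ∨ a4) ∧ ¬a3 ∨ a3) ∧ a3 ∨ ¬(a4 ∧ ¬a4 ∨ a4)) ∧ (¬a3 ∨ a3) ∧ a3)   — complement / identity
= ¬((((¬a3 ∨ a4) ∧ ¬a3 ∨ a3) ∧ a3 ∨ ¬a4) ∧ (¬a3 ∨ a3) ∧ a3)   — complement / identity
= ¬(((¬a3 ∨ a3) ∧ a3 ∨ ¬a4) ∧ (¬a3 ∨ a3) ∧ a3)   — absorption
= ¬((¬a3 ∨ a3) ∧ a3)   — absorption
= ¬a3   — complement / identity

¬a3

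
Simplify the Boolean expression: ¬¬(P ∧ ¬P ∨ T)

T

¬¬(P ∧ ¬P ∨ T)
= P ∧ ¬P ∨ T   (double negation)
= T   (complement / identity)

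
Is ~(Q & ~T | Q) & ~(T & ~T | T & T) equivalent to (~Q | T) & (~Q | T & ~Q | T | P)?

No

E1: ~(Q & ~T | Q) & ~(T & ~T | T & T)
    = ~(Q & ~T | Q) & ~T   — distribution
    = ~Q & ~T   — absorption
E2: (~Q | T) & (~Q | T & ~Q | T | P)
    = (~Q | T) & (~Q | T | P)   — absorption
    = ~Q | T   — absorption
These differ: at P=0, Q=0, T=1, E1 = 0 but E2 = 1.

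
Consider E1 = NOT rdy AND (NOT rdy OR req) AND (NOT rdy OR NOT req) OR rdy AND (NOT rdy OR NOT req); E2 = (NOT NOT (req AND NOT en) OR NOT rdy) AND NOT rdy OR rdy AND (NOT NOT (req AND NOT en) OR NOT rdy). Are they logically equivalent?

No

E1: NOT rdy AND (NOT rdy OR req) AND (NOT rdy OR NOT req) OR rdy AND (NOT rdy OR NOT req)
    = NOT rdy AND (NOT rdy OR NOT req) OR rdy AND (NOT rdy OR NOT req)
    = NOT rdy OR NOT req
E2: (NOT NOT (req AND NOT en) OR NOT rdy) AND NOT rdy OR rdy AND (NOT NOT (req AND NOT en) OR NOT rdy)
    = NOT NOT (req AND NOT en) OR NOT rdy
    = req AND NOT en OR NOT rdy
These differ: at en=0, rdy=1, req=0, E1 = 1 but E2 = 0.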